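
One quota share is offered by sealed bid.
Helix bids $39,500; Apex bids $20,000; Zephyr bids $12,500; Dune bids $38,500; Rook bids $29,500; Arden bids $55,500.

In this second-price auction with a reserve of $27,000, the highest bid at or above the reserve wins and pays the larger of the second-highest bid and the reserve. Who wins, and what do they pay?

Bids ranked: 55,500 (Arden) > 39,500 (Helix) > 38,500 (Dune) > 29,500 (Rook) > 20,000 (Apex) > 12,500 (Zephyr)
Highest eligible bid: Arden at $55,500.
Second-highest bid $39,500 exceeds the reserve $27,000 → payment $39,500.

Arden pays $39,500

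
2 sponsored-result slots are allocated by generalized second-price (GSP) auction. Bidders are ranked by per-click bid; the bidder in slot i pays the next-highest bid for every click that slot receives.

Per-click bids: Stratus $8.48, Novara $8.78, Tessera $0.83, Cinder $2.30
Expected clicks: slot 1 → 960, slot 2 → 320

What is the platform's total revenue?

Per-click bids in order: $8.78 (Novara) > $8.48 (Stratus) > $2.30 (Cinder) > …
Slot 1: Novara pays $8.48 × 960 = $8140.80
Slot 2: Stratus pays $2.30 × 320 = $736.00
Total = $8876.80

Total revenue: $8876.80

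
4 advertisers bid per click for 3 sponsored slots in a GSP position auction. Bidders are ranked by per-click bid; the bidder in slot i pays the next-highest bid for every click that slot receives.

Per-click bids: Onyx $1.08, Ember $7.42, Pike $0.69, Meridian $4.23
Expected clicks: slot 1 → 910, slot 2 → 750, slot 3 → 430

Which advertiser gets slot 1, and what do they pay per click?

Sorting advertisers: $7.42 (Ember) > $4.23 (Meridian) > $1.08 (Onyx) > $0.69 (Pike)
Slot 1 goes to the first-ranked bidder, Ember, who pays the next bid down: $4.23/click.

Ember; $4.23 per click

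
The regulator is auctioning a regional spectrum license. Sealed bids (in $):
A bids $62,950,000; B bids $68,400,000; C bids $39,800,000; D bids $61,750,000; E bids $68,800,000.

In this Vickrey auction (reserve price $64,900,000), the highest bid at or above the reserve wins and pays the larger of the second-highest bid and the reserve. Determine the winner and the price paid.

E pays $68,400,000

Bids in order: 68,800,000 (E) > 68,400,000 (B) > 62,950,000 (A) > 61,750,000 (D) > 39,800,000 (C)
Highest eligible bid: E at $68,800,000.
max(second-highest $68,400,000, reserve $64,900,000) = $68,400,000; the reserve does not bind.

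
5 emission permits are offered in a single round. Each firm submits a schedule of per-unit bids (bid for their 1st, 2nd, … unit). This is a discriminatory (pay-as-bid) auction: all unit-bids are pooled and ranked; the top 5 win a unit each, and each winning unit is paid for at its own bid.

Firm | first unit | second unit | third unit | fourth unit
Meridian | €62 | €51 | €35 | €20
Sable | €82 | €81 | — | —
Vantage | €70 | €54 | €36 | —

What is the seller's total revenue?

Total revenue: €349

Merging the schedules and taking the best 5: 82 (Sable-1), 81 (Sable-2), 70 (Vantage-1), 62 (Meridian-1), 54 (Vantage-2)
Next rejected bid: €51 (not a price — pay-as-bid).
Each winning unit pays its own bid.
Revenue = 82 + 81 + 70 + 62 + 54 = €349.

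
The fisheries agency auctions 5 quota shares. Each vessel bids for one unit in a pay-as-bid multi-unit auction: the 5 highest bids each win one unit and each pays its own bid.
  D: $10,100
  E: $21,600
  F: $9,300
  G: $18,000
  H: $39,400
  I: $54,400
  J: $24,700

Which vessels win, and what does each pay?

I $54,400, H $39,400, J $24,700, E $21,600, G $18,000

Sorting: 54,400 (I), 39,400 (H), 24,700 (J), 21,600 (E), 18,000 (G), 10,100 (D), 9,300 (F)
Top 5: I, H, J, E, G.
Each winner pays its own bid: I $54,400, H $39,400, J $24,700, E $21,600, G $18,000.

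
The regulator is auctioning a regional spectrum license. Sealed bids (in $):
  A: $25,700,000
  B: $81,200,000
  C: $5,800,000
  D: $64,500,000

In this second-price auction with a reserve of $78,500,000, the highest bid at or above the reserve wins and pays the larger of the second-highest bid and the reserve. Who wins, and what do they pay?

Second-price auction with a reserve of $78,500,000: the highest bid at or above the reserve wins and pays the larger of the second-highest bid and the reserve.
Bids ranked: 81,200,000 (B) > 64,500,000 (D) > 25,700,000 (A) > 5,800,000 (C)
Highest eligible bid: B at $81,200,000.
max(second-highest $64,500,000, reserve $78,500,000) = $78,500,000.

B pays $78,500,000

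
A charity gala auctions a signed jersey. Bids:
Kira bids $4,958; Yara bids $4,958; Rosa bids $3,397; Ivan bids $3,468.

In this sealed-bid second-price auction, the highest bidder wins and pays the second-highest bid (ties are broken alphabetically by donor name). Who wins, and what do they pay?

Kira pays $4,958

Rule: the highest bidder wins and pays the second-highest bid.
Sorting bids: 4,958 (Kira) > 4,958 (Yara) > 3,468 (Ivan) > 3,397 (Rosa)
Kira and Yara tie at $4,958; tie-break gives it to Kira.
Second-price: Kira pays Yara's bid of $4,958.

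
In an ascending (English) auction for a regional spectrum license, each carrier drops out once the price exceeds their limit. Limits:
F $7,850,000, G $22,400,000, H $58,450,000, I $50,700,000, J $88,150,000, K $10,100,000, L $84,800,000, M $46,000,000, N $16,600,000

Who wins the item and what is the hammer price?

J wins at $84,800,000

Limits in order: 88,150,000 (J) > 84,800,000 (L) > 58,450,000 (H) > 50,700,000 (I) > 46,000,000 (M) > 22,400,000 (G) > …
L is the last rival to drop out, at $84,800,000; J remains and wins at that price.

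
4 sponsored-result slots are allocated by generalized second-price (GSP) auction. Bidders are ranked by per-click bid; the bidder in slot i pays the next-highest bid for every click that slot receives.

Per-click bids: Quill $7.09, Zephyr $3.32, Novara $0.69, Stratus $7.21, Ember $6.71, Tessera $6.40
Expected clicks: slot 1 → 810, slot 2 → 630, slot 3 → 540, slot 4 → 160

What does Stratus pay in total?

Stratus pays $5742.90

Ranked by bid: $7.21 (Stratus) > $7.09 (Quill) > $6.71 (Ember) > $6.40 (Tessera) > $3.32 (Zephyr) > …
Stratus holds slot 1 → pays next bid $7.09 × 810 clicks = $5742.90.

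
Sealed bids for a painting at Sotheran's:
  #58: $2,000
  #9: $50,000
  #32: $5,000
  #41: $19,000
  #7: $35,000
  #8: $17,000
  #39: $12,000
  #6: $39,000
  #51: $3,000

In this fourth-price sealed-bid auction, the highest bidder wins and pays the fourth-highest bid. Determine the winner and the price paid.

#9 pays $19,000

Sorting bids: 50,000 (#9) > 39,000 (#6) > 35,000 (#7) > 19,000 (#41) > 17,000 (#8) > 12,000 (#39) > …
#9 is highest; pays the fourth-highest bid, $19,000.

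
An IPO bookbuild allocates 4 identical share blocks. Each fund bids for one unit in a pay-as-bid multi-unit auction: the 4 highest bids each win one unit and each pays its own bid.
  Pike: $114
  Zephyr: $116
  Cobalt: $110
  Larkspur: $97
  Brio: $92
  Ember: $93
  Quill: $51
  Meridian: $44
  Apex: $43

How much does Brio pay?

Bids ranked high→low: 116 (Zephyr), 114 (Pike), 110 (Cobalt), 97 (Larkspur), 93 (Ember), 92 (Brio), …
Winners (4 units): Zephyr, Pike, Cobalt, Larkspur.
Brio does not win → $0.

Brio pays $0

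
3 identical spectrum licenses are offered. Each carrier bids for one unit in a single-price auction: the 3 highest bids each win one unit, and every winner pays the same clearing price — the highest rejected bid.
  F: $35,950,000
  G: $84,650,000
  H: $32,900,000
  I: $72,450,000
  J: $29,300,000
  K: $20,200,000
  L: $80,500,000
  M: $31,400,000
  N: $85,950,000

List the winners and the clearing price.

Bids ranked high→low: 85,950,000 (N), 84,650,000 (G), 80,500,000 (L), 72,450,000 (I), 35,950,000 (F), …
The 3 highest are N, G, L.
First losing bid is I's $72,450,000, which sets the uniform price.

N, G, L; each pays $72,450,000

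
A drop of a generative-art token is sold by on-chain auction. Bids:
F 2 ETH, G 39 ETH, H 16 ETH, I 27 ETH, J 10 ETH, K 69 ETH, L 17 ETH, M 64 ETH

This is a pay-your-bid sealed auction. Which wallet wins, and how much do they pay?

Bids ranked: 69 (K) > 64 (M) > 39 (G) > 27 (I) > 17 (L) > 16 (H) > …
K has the highest bid and pays exactly that: 69 ETH.

K pays 69 ETH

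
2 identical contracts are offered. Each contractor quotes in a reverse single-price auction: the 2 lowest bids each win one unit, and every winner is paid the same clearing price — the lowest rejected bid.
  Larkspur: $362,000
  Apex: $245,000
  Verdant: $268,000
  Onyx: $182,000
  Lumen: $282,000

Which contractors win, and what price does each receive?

Ordering the bids: 182,000 (Onyx), 245,000 (Apex), 268,000 (Verdant), 282,000 (Lumen), …
Lowest 2: Onyx, Apex.
First losing bid is Verdant's $268,000, which sets the uniform price.

Onyx, Apex; each is paid $268,000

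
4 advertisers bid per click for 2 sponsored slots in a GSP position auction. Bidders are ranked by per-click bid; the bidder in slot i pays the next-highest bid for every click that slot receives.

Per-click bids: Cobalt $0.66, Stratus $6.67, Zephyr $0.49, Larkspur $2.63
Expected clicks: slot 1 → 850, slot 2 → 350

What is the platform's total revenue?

Total revenue: $2466.50

Sorting advertisers: $6.67 (Stratus) > $2.63 (Larkspur) > $0.66 (Cobalt) > …
Slot 1: Stratus pays $2.63 × 850 = $2235.50
Slot 2: Larkspur pays $0.66 × 350 = $231.00
Total = $2466.50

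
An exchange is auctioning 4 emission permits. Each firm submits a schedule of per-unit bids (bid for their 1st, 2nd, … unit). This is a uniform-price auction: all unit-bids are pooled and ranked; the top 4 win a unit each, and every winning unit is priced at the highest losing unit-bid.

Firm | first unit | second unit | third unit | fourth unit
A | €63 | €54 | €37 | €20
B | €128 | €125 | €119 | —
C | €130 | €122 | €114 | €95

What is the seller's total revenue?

Pooled unit-bids ranked (top 4): 130 (C-1), 128 (B-1), 125 (B-2), 122 (C-2)
The (k+1)-th unit-bid is €119.
Allocation: B 2, C 2. Every unit priced at €119.
Revenue = 4 × 119 = €476.

Total revenue: €476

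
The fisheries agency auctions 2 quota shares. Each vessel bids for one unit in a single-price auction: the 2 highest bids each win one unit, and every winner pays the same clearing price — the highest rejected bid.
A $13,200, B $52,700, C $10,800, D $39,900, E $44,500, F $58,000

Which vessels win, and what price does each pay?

Ordering the bids: 58,000 (F), 52,700 (B), 44,500 (E), 39,900 (D), …
Winners (2 units): F, B.
Highest unsuccessful bid: $44,500 → clearing price.

F, B; each pays $44,500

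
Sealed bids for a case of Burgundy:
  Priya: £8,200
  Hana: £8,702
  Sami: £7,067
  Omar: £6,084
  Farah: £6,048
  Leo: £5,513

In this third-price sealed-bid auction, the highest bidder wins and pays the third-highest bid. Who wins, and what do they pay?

Bids ranked: 8,702 (Hana) > 8,200 (Priya) > 7,067 (Sami) > 6,084 (Omar) > 6,048 (Farah) > 5,513 (Leo)
Hana wins; payment is bid #3 in the ranking = £7,067.

Hana pays £7,067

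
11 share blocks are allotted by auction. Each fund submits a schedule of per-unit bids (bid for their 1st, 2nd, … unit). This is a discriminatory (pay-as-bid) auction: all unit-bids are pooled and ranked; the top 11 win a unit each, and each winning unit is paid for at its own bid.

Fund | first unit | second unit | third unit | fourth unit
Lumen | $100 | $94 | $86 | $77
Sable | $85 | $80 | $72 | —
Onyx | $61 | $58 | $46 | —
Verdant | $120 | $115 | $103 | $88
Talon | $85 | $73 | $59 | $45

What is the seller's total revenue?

Merging the schedules and taking the best 11: 120 (Verdant-1), 115 (Verdant-2), 103 (Verdant-3), 100 (Lumen-1), 94 (Lumen-2), 88 (Verdant-4), 86 (Lumen-3), 85 (Sable-1), 85 (Talon-1), 80 (Sable-2), 77 (Lumen-4)
Next rejected bid: $73 (not a price — pay-as-bid).
Each winning unit pays its own bid.
Revenue = 120 + 115 + 103 + 100 + 94 + 88 + 86 + 85 + 85 + 80 + 77 = $1,033.

Total revenue: $1,033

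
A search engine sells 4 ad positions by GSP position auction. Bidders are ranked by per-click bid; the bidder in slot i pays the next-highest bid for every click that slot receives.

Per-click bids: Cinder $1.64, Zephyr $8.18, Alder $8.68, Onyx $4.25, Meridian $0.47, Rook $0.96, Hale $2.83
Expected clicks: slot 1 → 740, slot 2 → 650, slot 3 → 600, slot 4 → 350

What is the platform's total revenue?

Sorting advertisers: $8.68 (Alder) > $8.18 (Zephyr) > $4.25 (Onyx) > $2.83 (Hale) > $1.64 (Cinder) > …
Slot 1: Alder pays $8.18 × 740 = $6053.20
Slot 2: Zephyr pays $4.25 × 650 = $2762.50
Slot 3: Onyx pays $2.83 × 600 = $1698.00
Slot 4: Hale pays $1.64 × 350 = $574.00
Total = $11087.70

Total revenue: $11087.70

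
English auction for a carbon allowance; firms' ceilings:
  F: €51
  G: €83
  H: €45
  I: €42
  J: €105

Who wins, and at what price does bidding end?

J wins at €83

Limits ranked: 105 (J) > 83 (G) > 51 (F) > 45 (H) > 42 (I)
Once the price passes €83, only J is left; the hammer falls at G's limit of €83.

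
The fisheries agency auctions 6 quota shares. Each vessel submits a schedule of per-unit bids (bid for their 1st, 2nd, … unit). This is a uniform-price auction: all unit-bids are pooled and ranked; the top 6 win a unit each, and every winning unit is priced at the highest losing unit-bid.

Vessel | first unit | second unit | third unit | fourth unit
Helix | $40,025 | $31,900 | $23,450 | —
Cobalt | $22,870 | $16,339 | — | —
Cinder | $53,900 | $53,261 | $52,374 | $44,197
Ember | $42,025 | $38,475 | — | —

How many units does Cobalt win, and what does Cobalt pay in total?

Cobalt: 0 units, pays $0

All unit-bids, highest first — top 6: 53,900 (Cinder-1), 53,261 (Cinder-2), 52,374 (Cinder-3), 44,197 (Cinder-4), 42,025 (Ember-1), 40,025 (Helix-1)
Highest rejected unit-bid = $38,475.
Cobalt wins 0 unit(s) at $38,475 each.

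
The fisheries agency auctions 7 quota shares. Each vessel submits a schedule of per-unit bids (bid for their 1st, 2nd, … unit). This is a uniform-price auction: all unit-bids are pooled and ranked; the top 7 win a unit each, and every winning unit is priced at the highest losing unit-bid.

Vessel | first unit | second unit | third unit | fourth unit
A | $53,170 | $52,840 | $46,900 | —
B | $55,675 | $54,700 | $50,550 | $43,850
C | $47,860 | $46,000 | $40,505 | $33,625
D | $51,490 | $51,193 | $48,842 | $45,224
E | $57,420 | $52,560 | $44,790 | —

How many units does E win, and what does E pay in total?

Merging the schedules and taking the best 7: 57,420 (E-1), 55,675 (B-1), 54,700 (B-2), 53,170 (A-1), 52,840 (A-2), 52,560 (E-2), 51,490 (D-1)
First bid not allocated: $51,193.
E wins 2 unit(s) at $51,193 each.

E: 2 units, pays $102,386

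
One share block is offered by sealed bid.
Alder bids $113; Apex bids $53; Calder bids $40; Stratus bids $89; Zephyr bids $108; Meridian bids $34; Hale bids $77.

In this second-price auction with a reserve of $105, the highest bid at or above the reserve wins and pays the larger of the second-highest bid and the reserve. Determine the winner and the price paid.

Bids ranked: 113 (Alder) > 108 (Zephyr) > 89 (Stratus) > 77 (Hale) > 53 (Apex) > 40 (Calder) > …
Highest eligible bid: Alder at $113.
max(second-highest $108, reserve $105) = $108; the reserve does not bind.

Alder pays $108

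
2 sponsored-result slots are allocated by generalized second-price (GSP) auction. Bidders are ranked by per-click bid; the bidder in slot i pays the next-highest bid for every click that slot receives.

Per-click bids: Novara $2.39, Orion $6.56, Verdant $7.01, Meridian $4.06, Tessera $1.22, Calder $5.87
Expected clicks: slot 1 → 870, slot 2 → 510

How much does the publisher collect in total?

Per-click bids in order: $7.01 (Verdant) > $6.56 (Orion) > $5.87 (Calder) > …
Slot 1: Verdant pays $6.56 × 870 = $5707.20
Slot 2: Orion pays $5.87 × 510 = $2993.70
Total = $8700.90

Total revenue: $8700.90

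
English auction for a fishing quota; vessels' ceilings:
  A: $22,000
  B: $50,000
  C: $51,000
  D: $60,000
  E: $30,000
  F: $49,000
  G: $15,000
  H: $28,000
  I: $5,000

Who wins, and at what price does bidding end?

Limits ranked: 60,000 (D) > 51,000 (C) > 50,000 (B) > 49,000 (F) > 30,000 (E) > 28,000 (H) > …
Bidding ends when C exits at $51,000; D takes it.

D wins at $51,000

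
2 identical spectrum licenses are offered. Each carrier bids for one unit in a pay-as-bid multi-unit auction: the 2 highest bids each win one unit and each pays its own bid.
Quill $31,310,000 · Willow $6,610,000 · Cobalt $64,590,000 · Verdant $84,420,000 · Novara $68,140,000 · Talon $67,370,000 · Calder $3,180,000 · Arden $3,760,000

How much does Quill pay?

Quill pays $0

Bids ranked high→low: 84,420,000 (Verdant), 68,140,000 (Novara), 67,370,000 (Talon), 64,590,000 (Cobalt), …
Winners (2 units): Verdant, Novara.
Quill does not win → $0.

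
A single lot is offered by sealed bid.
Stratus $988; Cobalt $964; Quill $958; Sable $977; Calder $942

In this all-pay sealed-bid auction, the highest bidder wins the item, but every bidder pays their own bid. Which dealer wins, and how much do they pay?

Stratus pays $988

Sorting bids: 988 (Stratus) > 977 (Sable) > 964 (Cobalt) > 958 (Quill) > 942 (Calder)
Stratus wins with the top bid; all bids are sunk regardless.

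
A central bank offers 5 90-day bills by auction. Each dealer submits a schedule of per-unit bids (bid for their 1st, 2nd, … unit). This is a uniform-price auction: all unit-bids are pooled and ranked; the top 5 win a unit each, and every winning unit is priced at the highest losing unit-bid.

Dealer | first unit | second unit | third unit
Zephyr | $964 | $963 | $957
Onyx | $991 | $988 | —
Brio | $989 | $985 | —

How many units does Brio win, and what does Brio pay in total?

Pooled unit-bids ranked (top 5): 991 (Onyx-1), 989 (Brio-1), 988 (Onyx-2), 985 (Brio-2), 964 (Zephyr-1)
Highest rejected unit-bid = $963.
Brio wins 2 unit(s) at $963 each.

Brio: 2 units, pays $1,926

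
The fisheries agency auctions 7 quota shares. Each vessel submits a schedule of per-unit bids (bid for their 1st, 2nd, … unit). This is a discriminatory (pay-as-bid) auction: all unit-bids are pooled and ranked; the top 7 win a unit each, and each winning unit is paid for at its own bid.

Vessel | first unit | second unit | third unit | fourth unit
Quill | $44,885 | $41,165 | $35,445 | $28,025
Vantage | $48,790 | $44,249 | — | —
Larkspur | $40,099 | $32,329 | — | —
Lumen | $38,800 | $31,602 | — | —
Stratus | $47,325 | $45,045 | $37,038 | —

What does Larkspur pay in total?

Merging the schedules and taking the best 7: 48,790 (Vantage-1), 47,325 (Stratus-1), 45,045 (Stratus-2), 44,885 (Quill-1), 44,249 (Vantage-2), 41,165 (Quill-2), 40,099 (Larkspur-1)
Next rejected bid: $38,800 (not a price — pay-as-bid).
Larkspur's winning unit-bids: 40,099 = $40,099.

Larkspur pays $40,099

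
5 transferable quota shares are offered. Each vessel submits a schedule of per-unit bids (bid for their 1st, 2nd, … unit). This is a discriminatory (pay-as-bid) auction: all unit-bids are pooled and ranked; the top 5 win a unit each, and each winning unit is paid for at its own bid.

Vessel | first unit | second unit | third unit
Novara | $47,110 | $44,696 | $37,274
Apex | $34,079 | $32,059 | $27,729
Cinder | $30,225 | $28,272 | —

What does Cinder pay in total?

Pooled unit-bids ranked (top 5): 47,110 (Novara-1), 44,696 (Novara-2), 37,274 (Novara-3), 34,079 (Apex-1), 32,059 (Apex-2)
Next rejected bid: $30,225 (not a price — pay-as-bid).
Cinder wins no units.

Cinder pays $0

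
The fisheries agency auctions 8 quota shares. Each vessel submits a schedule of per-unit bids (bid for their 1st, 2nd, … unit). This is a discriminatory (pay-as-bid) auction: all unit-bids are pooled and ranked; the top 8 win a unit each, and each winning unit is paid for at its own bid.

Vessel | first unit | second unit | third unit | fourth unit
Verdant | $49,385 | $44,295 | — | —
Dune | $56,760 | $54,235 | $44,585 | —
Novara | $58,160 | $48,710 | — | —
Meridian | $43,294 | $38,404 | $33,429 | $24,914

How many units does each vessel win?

Merging the schedules and taking the best 8: 58,160 (Novara-1), 56,760 (Dune-1), 54,235 (Dune-2), 49,385 (Verdant-1), 48,710 (Novara-2), 44,585 (Dune-3), 44,295 (Verdant-2), 43,294 (Meridian-1)
Next rejected bid: $38,404 (not a price — pay-as-bid).
Allocation: Dune 3, Meridian 1, Novara 2, Verdant 2.

Dune 3, Meridian 1, Novara 2, Verdant 2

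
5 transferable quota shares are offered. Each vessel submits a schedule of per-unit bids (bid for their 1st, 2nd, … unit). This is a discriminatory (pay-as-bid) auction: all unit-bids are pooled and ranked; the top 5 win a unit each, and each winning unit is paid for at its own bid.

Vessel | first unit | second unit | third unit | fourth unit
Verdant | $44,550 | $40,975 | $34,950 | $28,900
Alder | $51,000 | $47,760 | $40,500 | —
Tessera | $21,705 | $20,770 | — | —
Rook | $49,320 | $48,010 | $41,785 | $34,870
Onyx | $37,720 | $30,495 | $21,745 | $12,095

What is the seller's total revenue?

Total revenue: $240,640

All unit-bids, highest first — top 5: 51,000 (Alder-1), 49,320 (Rook-1), 48,010 (Rook-2), 47,760 (Alder-2), 44,550 (Verdant-1)
Next rejected bid: $41,785 (not a price — pay-as-bid).
Each winning unit pays its own bid.
Revenue = 51,000 + 49,320 + 48,010 + 47,760 + 44,550 = $240,640.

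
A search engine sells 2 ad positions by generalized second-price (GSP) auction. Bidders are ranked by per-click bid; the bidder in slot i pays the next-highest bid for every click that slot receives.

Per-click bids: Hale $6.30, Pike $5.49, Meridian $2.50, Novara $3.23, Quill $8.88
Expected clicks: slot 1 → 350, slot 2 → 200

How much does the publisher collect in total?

Total revenue: $3303.00

Sorting advertisers: $8.88 (Quill) > $6.30 (Hale) > $5.49 (Pike) > …
Slot 1: Quill pays $6.30 × 350 = $2205.00
Slot 2: Hale pays $5.49 × 200 = $1098.00
Total = $3303.00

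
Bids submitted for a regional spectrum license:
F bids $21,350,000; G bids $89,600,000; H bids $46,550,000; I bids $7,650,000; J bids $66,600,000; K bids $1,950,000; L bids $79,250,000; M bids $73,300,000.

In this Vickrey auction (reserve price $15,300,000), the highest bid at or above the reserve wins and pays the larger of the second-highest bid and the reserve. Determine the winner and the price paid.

Bids ranked: 89,600,000 (G) > 79,250,000 (L) > 73,300,000 (M) > 66,600,000 (J) > 46,550,000 (H) > 21,350,000 (F) > …
G has the top bid at or above the reserve ($89,600,000).
Second-highest bid $79,250,000 exceeds the reserve $15,300,000 → payment $79,250,000.

G pays $79,250,000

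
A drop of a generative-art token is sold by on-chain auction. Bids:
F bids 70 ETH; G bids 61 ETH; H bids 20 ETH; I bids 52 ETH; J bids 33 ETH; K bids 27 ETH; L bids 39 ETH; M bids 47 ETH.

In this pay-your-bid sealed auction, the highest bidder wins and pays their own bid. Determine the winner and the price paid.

Pay-your-bid sealed auction: the highest bidder wins and pays their own bid.
Sorting bids: 70 (F) > 61 (G) > 52 (I) > 47 (M) > 39 (L) > 33 (J) > …
F is highest → pays own bid, 70 ETH.

F pays 70 ETH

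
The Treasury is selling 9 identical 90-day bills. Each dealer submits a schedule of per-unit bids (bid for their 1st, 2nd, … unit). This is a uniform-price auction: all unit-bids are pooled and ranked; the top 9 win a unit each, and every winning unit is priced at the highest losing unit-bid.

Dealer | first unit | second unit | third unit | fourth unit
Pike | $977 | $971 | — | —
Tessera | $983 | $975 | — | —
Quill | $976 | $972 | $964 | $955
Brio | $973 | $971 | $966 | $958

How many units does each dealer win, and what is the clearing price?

All unit-bids, highest first — top 9: 983 (Tessera-1), 977 (Pike-1), 976 (Quill-1), 975 (Tessera-2), 973 (Brio-1), 972 (Quill-2), 971 (Pike-2), 971 (Brio-2), 966 (Brio-3)
Highest rejected unit-bid = $964.
Allocation: Brio 3, Pike 2, Quill 2, Tessera 2.

Brio 3, Pike 2, Quill 2, Tessera 2; clearing price $964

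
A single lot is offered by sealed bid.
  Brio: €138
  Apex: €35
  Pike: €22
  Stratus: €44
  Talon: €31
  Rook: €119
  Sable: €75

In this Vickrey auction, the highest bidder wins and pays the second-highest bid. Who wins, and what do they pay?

Vickrey auction: the highest bidder wins and pays the second-highest bid.
Bids ranked: 138 (Brio) > 119 (Rook) > 75 (Sable) > 44 (Stratus) > 35 (Apex) > 31 (Talon) > …
Brio wins with the highest bid; price is set by the runner-up at €119.

Brio pays €119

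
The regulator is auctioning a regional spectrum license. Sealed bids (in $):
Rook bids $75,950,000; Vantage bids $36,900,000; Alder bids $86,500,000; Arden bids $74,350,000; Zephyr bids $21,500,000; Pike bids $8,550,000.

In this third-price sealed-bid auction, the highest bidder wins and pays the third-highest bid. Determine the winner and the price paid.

Alder pays $74,350,000

Bids in order: 86,500,000 (Alder) > 75,950,000 (Rook) > 74,350,000 (Arden) > 36,900,000 (Vantage) > 21,500,000 (Zephyr) > 8,550,000 (Pike)
Alder is highest; pays the third-highest bid, $74,350,000.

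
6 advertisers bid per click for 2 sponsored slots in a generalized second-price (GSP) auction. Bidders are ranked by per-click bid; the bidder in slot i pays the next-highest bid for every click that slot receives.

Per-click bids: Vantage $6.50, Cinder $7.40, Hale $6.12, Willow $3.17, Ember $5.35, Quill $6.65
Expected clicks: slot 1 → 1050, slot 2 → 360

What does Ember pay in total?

Sorting advertisers: $7.40 (Cinder) > $6.65 (Quill) > $6.50 (Vantage) > …
Ember ranks below slot 2 → no slot, pays nothing.

Ember pays $0.00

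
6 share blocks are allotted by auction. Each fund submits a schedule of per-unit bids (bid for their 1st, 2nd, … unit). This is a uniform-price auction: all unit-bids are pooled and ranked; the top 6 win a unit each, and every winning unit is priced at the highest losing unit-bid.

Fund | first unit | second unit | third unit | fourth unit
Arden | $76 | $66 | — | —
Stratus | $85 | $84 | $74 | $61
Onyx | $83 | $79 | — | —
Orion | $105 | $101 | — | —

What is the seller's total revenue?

All unit-bids, highest first — top 6: 105 (Orion-1), 101 (Orion-2), 85 (Stratus-1), 84 (Stratus-2), 83 (Onyx-1), 79 (Onyx-2)
Highest rejected unit-bid = $76.
Allocation: Onyx 2, Orion 2, Stratus 2. Every unit priced at $76.
Revenue = 6 × 76 = $456.

Total revenue: $456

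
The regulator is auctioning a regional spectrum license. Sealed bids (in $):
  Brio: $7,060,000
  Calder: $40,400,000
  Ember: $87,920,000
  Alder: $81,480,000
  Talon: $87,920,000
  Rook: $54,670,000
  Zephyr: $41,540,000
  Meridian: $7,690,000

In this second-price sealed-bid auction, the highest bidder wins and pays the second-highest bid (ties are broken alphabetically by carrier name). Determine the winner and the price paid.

Ember pays $87,920,000

Bids ranked: 87,920,000 (Ember) > 87,920,000 (Talon) > 81,480,000 (Alder) > 54,670,000 (Rook) > 41,540,000 (Zephyr) > 40,400,000 (Calder) > …
Ember and Talon tie at $87,920,000; tie-break gives it to Ember.
Ember is highest; pays the second-highest bid, $87,920,000.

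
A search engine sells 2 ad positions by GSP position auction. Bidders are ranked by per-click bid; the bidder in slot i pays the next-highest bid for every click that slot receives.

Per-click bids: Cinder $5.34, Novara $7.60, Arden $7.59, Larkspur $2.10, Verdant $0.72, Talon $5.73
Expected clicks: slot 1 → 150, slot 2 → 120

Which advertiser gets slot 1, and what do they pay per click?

Novara; $7.59 per click

Ranked by bid: $7.60 (Novara) > $7.59 (Arden) > $5.73 (Talon) > …
Slot 1 goes to the first-ranked bidder, Novara, who pays the next bid down: $7.59/click.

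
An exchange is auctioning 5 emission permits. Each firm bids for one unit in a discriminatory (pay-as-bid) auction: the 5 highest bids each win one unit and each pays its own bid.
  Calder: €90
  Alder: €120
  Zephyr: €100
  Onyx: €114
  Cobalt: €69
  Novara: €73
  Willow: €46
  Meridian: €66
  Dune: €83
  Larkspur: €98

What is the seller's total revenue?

Sorting: 120 (Alder), 114 (Onyx), 100 (Zephyr), 98 (Larkspur), 90 (Calder), 83 (Dune), 73 (Novara), …
Winners (5 units): Alder, Onyx, Zephyr, Larkspur, Calder.
Total revenue = 120 + 114 + 100 + 98 + 90 = €522.

Total revenue: €522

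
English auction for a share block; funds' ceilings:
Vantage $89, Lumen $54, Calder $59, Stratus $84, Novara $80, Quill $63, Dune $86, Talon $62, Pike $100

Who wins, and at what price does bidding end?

Pike wins at $89

Sorting limits: 100 (Pike) > 89 (Vantage) > 86 (Dune) > 84 (Stratus) > 80 (Novara) > 63 (Quill) > …
Once the price passes $89, only Pike is left; the hammer falls at Vantage's limit of $89.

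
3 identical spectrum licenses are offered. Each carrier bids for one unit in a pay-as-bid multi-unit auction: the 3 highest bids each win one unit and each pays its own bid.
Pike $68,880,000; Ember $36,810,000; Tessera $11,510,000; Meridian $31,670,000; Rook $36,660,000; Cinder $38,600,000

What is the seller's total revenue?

Ordering the bids: 68,880,000 (Pike), 38,600,000 (Cinder), 36,810,000 (Ember), 36,660,000 (Rook), 31,670,000 (Meridian), …
The 3 highest are Pike, Cinder, Ember.
Total revenue = 68,880,000 + 38,600,000 + 36,810,000 = $144,290,000.

Total revenue: $144,290,000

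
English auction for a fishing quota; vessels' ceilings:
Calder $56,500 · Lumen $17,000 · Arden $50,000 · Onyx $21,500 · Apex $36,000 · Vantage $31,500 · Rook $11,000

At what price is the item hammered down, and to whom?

Calder wins at $50,000

Limits ranked: 56,500 (Calder) > 50,000 (Arden) > 36,000 (Apex) > 31,500 (Vantage) > 21,500 (Onyx) > 17,000 (Lumen) > …
Arden is the last rival to drop out, at $50,000; Calder remains and wins at that price.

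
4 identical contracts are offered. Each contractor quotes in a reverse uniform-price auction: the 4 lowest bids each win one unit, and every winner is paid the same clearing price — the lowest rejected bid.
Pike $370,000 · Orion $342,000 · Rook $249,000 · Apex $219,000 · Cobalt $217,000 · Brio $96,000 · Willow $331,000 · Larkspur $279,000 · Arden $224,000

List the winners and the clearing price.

Ordering the bids: 96,000 (Brio), 217,000 (Cobalt), 219,000 (Apex), 224,000 (Arden), 249,000 (Rook), 279,000 (Larkspur), …
Winners (4 units): Brio, Cobalt, Apex, Arden.
Lowest unsuccessful bid: $249,000 → clearing price.

Brio, Cobalt, Apex, Arden; each is paid $249,000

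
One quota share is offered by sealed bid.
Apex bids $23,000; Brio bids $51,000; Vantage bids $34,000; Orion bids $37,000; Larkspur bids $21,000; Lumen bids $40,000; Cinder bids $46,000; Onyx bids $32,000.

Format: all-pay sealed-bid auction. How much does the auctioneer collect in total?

Total revenue: $284,000

Rule: the highest bidder wins the item, but every bidder pays their own bid.
Bids in order: 51,000 (Brio) > 46,000 (Cinder) > 40,000 (Lumen) > 37,000 (Orion) > 34,000 (Vantage) > 32,000 (Onyx) > …
Brio wins with the top bid; all bids are sunk regardless.
Every bidder forfeits their bid regardless of winning.
Revenue = 23,000 + 51,000 + 34,000 + 37,000 + 21,000 + 40,000 + 46,000 + 32,000 = $284,000.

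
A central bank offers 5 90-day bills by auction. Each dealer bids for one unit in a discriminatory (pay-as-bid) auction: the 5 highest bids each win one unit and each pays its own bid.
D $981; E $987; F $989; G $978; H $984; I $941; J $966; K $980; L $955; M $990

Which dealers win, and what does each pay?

M $990, F $989, E $987, H $984, D $981

Ordering the bids: 990 (M), 989 (F), 987 (E), 984 (H), 981 (D), 980 (K), 978 (G), …
The 5 highest are M, F, E, H, D.
Each winner pays its own bid: M $990, F $989, E $987, H $984, D $981.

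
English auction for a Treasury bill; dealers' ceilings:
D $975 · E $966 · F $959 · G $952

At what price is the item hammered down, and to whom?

Limits ranked: 975 (D) > 966 (E) > 959 (F) > 952 (G)
Bidding ends when E exits at $966; D takes it.

D wins at $966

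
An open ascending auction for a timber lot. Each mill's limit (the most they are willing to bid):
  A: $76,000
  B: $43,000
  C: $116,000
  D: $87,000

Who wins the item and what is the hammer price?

C wins at $87,000

Sorting limits: 116,000 (C) > 87,000 (D) > 76,000 (A) > 43,000 (B)
Once the price passes $87,000, only C is left; the hammer falls at D's limit of $87,000.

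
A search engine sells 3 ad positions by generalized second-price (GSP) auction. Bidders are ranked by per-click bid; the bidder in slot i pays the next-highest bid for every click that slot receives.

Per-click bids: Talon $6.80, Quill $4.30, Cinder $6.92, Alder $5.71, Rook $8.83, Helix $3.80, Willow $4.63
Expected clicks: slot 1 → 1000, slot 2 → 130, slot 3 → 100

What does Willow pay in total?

Willow pays $0.00

Sorting advertisers: $8.83 (Rook) > $6.92 (Cinder) > $6.80 (Talon) > $5.71 (Alder) > …
Willow ranks below slot 3 → no slot, pays nothing.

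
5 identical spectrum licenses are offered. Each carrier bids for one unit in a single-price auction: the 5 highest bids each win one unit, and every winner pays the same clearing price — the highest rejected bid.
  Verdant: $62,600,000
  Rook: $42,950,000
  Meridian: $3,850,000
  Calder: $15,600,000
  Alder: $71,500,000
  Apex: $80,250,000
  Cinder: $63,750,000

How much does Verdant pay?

Verdant pays $15,600,000

Sorting: 80,250,000 (Apex), 71,500,000 (Alder), 63,750,000 (Cinder), 62,600,000 (Verdant), 42,950,000 (Rook), 15,600,000 (Calder), 3,850,000 (Meridian)
Top 5: Apex, Alder, Cinder, Verdant, Rook.
Clearing price = highest rejected bid = $15,600,000.
Verdant wins → pays $15,600,000.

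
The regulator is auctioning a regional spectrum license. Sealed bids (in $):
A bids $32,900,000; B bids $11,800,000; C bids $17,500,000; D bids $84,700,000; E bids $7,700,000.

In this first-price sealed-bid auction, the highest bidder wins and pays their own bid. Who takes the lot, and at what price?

D pays $84,700,000

Sorting bids: 84,700,000 (D) > 32,900,000 (A) > 17,500,000 (C) > 11,800,000 (B) > 7,700,000 (E)
First-price: D pays what they bid, $84,700,000.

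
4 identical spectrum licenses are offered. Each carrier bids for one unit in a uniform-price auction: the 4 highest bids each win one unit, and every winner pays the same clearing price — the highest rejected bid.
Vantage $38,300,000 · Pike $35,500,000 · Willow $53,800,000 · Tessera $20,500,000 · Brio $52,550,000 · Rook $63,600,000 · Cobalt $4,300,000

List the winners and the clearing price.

Rook, Willow, Brio, Vantage; each pays $35,500,000

Ordering the bids: 63,600,000 (Rook), 53,800,000 (Willow), 52,550,000 (Brio), 38,300,000 (Vantage), 35,500,000 (Pike), 20,500,000 (Tessera), …
The 4 highest are Rook, Willow, Brio, Vantage.
Highest unsuccessful bid: $35,500,000 → clearing price.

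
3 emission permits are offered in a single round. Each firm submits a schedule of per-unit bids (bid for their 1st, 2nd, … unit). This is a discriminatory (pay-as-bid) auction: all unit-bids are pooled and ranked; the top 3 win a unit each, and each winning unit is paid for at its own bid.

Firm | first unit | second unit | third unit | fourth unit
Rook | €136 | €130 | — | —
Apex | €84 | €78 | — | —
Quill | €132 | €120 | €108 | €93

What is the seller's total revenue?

Total revenue: €398

Pooled unit-bids ranked (top 3): 136 (Rook-1), 132 (Quill-1), 130 (Rook-2)
Next rejected bid: €120 (not a price — pay-as-bid).
Each winning unit pays its own bid.
Revenue = 136 + 132 + 130 = €398.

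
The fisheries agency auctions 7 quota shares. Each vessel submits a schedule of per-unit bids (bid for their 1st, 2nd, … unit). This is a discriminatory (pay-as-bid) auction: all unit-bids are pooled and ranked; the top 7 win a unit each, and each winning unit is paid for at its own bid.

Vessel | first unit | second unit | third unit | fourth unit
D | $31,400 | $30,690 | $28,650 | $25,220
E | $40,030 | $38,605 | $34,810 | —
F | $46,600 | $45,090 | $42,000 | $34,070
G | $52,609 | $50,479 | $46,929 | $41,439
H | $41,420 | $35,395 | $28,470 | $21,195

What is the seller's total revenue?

Total revenue: $325,146

Pooled unit-bids ranked (top 7): 52,609 (G-1), 50,479 (G-2), 46,929 (G-3), 46,600 (F-1), 45,090 (F-2), 42,000 (F-3), 41,439 (G-4)
Next rejected bid: $41,420 (not a price — pay-as-bid).
Each winning unit pays its own bid.
Revenue = 52,609 + 50,479 + 46,929 + 46,600 + 45,090 + 42,000 + 41,439 = $325,146.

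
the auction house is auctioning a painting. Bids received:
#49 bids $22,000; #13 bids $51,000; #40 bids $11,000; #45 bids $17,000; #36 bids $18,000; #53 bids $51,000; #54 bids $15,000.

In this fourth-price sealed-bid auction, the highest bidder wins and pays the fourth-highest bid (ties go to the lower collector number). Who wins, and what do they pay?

#13 pays $18,000

Rule: the highest bidder wins and pays the fourth-highest bid.
Sorting bids: 51,000 (#13) > 51,000 (#53) > 22,000 (#49) > 18,000 (#36) > 17,000 (#45) > 15,000 (#54) > …
#13 and #53 tie at $51,000; tie-break gives it to #13.
#13 is highest; pays the fourth-highest bid, $18,000.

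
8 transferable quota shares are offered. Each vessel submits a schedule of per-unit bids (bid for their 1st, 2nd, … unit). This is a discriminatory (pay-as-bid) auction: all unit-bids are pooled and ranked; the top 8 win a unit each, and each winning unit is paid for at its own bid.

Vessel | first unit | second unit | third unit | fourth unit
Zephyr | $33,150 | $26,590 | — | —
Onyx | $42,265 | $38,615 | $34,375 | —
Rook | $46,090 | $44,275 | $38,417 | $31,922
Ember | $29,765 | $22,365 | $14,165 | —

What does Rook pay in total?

Rook pays $160,704

Merging the schedules and taking the best 8: 46,090 (Rook-1), 44,275 (Rook-2), 42,265 (Onyx-1), 38,615 (Onyx-2), 38,417 (Rook-3), 34,375 (Onyx-3), 33,150 (Zephyr-1), 31,922 (Rook-4)
Next rejected bid: $29,765 (not a price — pay-as-bid).
Rook's winning unit-bids: 46,090 + 44,275 + 38,417 + 31,922 = $160,704.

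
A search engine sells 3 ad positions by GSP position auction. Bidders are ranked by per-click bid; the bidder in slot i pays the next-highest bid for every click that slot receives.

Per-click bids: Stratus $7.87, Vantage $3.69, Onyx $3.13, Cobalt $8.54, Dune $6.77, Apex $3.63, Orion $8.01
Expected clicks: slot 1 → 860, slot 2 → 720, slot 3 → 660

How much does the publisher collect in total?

Sorting advertisers: $8.54 (Cobalt) > $8.01 (Orion) > $7.87 (Stratus) > $6.77 (Dune) > …
Slot 1: Cobalt pays $8.01 × 860 = $6888.60
Slot 2: Orion pays $7.87 × 720 = $5666.40
Slot 3: Stratus pays $6.77 × 660 = $4468.20
Total = $17023.20

Total revenue: $17023.20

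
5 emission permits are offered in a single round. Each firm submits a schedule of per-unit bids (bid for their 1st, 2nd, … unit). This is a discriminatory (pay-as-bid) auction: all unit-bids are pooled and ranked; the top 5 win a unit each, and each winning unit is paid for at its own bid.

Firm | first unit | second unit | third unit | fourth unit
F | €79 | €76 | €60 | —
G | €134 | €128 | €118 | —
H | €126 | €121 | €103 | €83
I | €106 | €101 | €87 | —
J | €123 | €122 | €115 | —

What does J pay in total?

J pays €245

All unit-bids, highest first — top 5: 134 (G-1), 128 (G-2), 126 (H-1), 123 (J-1), 122 (J-2)
Next rejected bid: €121 (not a price — pay-as-bid).
J's winning unit-bids: 123 + 122 = €245.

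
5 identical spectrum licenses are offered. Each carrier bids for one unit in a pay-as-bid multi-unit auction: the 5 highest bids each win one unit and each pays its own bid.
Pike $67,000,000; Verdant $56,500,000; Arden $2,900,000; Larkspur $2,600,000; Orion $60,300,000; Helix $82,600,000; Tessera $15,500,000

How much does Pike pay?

Bids ranked high→low: 82,600,000 (Helix), 67,000,000 (Pike), 60,300,000 (Orion), 56,500,000 (Verdant), 15,500,000 (Tessera), 2,900,000 (Arden), 2,600,000 (Larkspur)
Top 5: Helix, Pike, Orion, Verdant, Tessera.
Pike wins → own bid $67,000,000.

Pike pays $67,000,000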